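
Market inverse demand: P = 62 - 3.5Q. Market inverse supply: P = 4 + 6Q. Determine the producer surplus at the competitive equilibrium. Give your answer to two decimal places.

111.82

Equilibrium: 62 - 3.5Q = 4 + 6Q, so Q* = 6.1053 and P* = 40.6316.
PS is the area between P* and the supply curve from 0 to Q*: (1/2)(6.1053)(36.6316) = 111.8227.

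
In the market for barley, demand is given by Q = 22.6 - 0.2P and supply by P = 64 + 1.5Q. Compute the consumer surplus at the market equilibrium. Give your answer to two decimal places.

Rewriting demand in inverse form: P = 113 - 5Q.
Setting demand equal to supply, 49 = 6.5Q, so Q* = 7.5385 and P* = 75.3077.
CS is the area between the demand curve and P* from 0 to Q*: (1/2)(7.5385)(37.6923) = 142.071.

142.07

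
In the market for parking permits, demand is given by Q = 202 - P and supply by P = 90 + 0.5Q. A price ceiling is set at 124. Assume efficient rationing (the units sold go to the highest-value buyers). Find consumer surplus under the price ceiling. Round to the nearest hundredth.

2992.00

Rewriting demand in inverse form: P = 202 - Q.
Without the control, 202 - Q = 90 + 0.5Q so Q* = 74.6667 and P* = 127.3333.
At P = 124, sellers supply (124 - 90)/0.5 = 68 while buyers want more, so the quantity traded is 68 at price 124.
The demand price at Q = 68 is 134. CS is the trapezoid between demand and 124 over [0, 68]: (1/2)[(202 - 124) + (134 - 124)](68) = 2992.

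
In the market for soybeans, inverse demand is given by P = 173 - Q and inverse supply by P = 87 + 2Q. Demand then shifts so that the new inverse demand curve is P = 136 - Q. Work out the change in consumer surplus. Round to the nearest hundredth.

Initial equilibrium: Q_0 = 28.6667, P_0 = 144.3333; CS_0 = (1/2)(28.6667)(28.6667) = 410.8889, PS_0 = (1/2)(28.6667)(57.3333) = 821.7778.
New equilibrium: 136 - Q = 87 + 2Q gives Q_1 = 16.3333, P_1 = 119.6667; CS_1 = 133.3889, PS_1 = 266.7778.
Change in consumer surplus = 133.3889 - 410.8889 = -277.5.

-277.50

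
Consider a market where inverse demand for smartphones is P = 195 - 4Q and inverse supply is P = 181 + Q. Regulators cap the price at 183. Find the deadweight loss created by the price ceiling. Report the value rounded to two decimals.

Free-market equilibrium: 195 - 4Q = 181 + Q gives Q* = 2.8, P* = 183.8.
At the ceiling price 183, quantity supplied is (183 - 181)/1 = 2; supply is the short side, so Q = 2 trades at P = 183.
At Q = 2 the demand price is 187 and the supply price is 183. Deadweight loss is the triangle between the curves from 2 to 2.8: (1/2)(187 - 183)(2.8 - 2) = 1.6.

1.60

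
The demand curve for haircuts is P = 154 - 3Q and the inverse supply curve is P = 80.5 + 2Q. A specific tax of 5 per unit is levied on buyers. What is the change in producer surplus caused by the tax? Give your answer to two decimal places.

-28.40

Without the tax, 154 - 3Q = 80.5 + 2Q so Q* = 14.7 and P* = 109.9.
A tax on buyers shifts demand down by 5: (154 - 5) - 3Q = 80.5 + 2Q, so Q_t = 13.7. Buyers pay P_b = 112.9; sellers receive P_s = P_b - 5 = 107.9.
Producers lose the trapezoid between P_s and P* out to Q_t plus the triangle from Q_t to Q*: change in PS = 187.69 - 216.09 = -28.4.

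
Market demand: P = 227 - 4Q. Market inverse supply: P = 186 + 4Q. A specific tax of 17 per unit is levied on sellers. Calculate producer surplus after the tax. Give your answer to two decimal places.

Pre-tax equilibrium: 227 - 4Q = 186 + 4Q gives Q* = 5.125, P* = 206.5.
With the tax, sellers need 17 more per unit: 227 - 4Q = 186 + 4Q + 17, so Q_t = 3. Buyers pay P_b = 215; sellers receive P_s = P_b - 17 = 198.
Producer surplus is the triangle above supply below P_s: (1/2)(3)(198 - 186) = 18.

18.00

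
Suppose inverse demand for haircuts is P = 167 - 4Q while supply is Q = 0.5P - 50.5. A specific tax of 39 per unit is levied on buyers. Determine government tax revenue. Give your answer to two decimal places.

175.50

Rewriting supply in inverse form: P = 101 + 2Q.
Pre-tax equilibrium: 167 - 4Q = 101 + 2Q gives Q* = 11, P* = 123.
A tax on buyers shifts demand down by 39: (167 - 39) - 4Q = 101 + 2Q, so Q_t = 4.5. Buyers pay P_b = 149; sellers receive P_s = P_b - 39 = 110.
Revenue is the tax times quantity traded: 39 x 4.5 = 175.5.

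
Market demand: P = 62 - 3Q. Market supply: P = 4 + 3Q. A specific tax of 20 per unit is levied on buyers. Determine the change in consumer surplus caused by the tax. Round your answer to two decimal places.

Pre-tax equilibrium: 62 - 3Q = 4 + 3Q gives Q* = 9.6667, P* = 33.
A tax on buyers shifts demand down by 20: (62 - 20) - 3Q = 4 + 3Q, so Q_t = 6.3333. Buyers pay P_b = 43; sellers receive P_s = P_b - 20 = 23.
Consumers lose the trapezoid between P* and P_b out to Q_t plus the triangle from Q_t to Q*: change in CS = 60.1667 - 140.1667 = -80.

-80.00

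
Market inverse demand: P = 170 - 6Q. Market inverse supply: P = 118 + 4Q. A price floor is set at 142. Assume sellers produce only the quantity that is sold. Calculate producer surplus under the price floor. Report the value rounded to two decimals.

68.44

Without the control, 170 - 6Q = 118 + 4Q so Q* = 5.2 and P* = 138.8.
At the floor price 142, quantity demanded is (170 - 142)/6 = 4.6667; demand is the short side, so Q = 4.6667 trades at P = 142.
The supply price at Q = 4.6667 is 136.6667. PS is the trapezoid between 142 and supply over [0, 4.6667]: (1/2)[(142 - 118) + (142 - 136.6667)](4.6667) = 68.4444.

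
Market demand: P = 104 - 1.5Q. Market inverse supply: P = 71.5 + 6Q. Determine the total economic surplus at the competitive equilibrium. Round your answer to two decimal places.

70.42

Equilibrium: 104 - 1.5Q = 71.5 + 6Q, so Q* = 4.3333 and P* = 97.5.
Total surplus is the full triangle between the curves from 0 to Q*: (1/2)(4.3333)(104 - 71.5) = 70.4167.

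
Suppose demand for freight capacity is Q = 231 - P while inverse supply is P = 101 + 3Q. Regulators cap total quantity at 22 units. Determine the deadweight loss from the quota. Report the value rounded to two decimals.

Rewriting demand in inverse form: P = 231 - Q.
Unrestricted equilibrium: Q* = (231 - 101)/(1 + 3) = 32.5.
At Q = 22 the demand price is 231 - (22) = 209 and the supply price is 101 + 3(22) = 167.
DWL = (1/2)(gap between curves at 22) x (Q* - 22) = (1/2)(42)(10.5) = 220.5.

220.50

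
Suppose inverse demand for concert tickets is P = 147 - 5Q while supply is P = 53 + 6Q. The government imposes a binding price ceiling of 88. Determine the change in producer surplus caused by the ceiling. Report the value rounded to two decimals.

-116.99

Free-market equilibrium: 147 - 5Q = 53 + 6Q gives Q* = 8.5455, P* = 104.2727.
At P = 88, sellers supply (88 - 53)/6 = 5.8333 while buyers want more, so the quantity traded is 5.8333 at price 88.
PS goes from (1/2)(8.5455)(51.2727) = 219.0744 to 102.0833 (computed as (88 - 53)(5.8333) - (1/2)(6)(5.8333)^2), a change of -116.991.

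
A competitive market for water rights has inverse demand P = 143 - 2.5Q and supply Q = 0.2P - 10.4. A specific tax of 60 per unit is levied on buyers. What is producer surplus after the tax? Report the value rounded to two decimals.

42.71

Rewriting supply in inverse form: P = 52 + 5Q.
Pre-tax equilibrium: 143 - 2.5Q = 52 + 5Q gives Q* = 12.1333, P* = 112.6667.
With the tax, buyers' net willingness to pay falls by 60: (143 - 60) - 2.5Q = 52 + 5Q, so Q_t = 4.1333. Buyers pay P_b = 132.6667; sellers receive P_s = P_b - 60 = 72.6667.
PS = (1/2)(Q_t)(P_s - 52) = (1/2)(4.1333)(20.6667) = 42.7111.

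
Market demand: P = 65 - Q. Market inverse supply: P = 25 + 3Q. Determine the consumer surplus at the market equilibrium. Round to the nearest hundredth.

Setting demand equal to supply, 40 = 4Q, so Q* = 10 and P* = 55.
CS is the area between the demand curve and P* from 0 to Q*: (1/2)(10)(10) = 50.

50.00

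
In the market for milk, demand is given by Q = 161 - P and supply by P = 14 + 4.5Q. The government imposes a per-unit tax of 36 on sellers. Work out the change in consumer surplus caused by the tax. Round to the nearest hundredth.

-153.52

Rewriting demand in inverse form: P = 161 - Q.
Without the tax, 161 - Q = 14 + 4.5Q so Q* = 26.7273 and P* = 134.2727.
A tax on sellers shifts supply up by 36: 161 - Q = 14 + 4.5Q + 36, so Q_t = 20.1818. Buyers pay P_b = 140.8182; sellers receive P_s = P_b - 36 = 104.8182.
Consumers lose the trapezoid between P* and P_b out to Q_t plus the triangle from Q_t to Q*: change in CS = 203.6529 - 357.1736 = -153.5207.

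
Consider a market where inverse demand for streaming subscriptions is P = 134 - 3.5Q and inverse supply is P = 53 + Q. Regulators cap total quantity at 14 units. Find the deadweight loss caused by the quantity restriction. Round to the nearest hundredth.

36.00

Unrestricted equilibrium: Q* = (134 - 53)/(3.5 + 1) = 18.
At Q = 14 the demand price is 134 - 3.5(14) = 85 and the supply price is 53 + (14) = 67.
DWL = (1/2)(gap between curves at 14) x (Q* - 14) = (1/2)(18)(4) = 36.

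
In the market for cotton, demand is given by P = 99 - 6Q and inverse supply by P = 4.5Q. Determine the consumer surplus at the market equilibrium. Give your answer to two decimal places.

Set 99 - 6Q = 4.5Q, which gives 99 = 10.5Q, so Q* = 9.4286 and P* = 99 - 6(9.4286) = 42.4286.
CS is the area between the demand curve and P* from 0 to Q*: (1/2)(9.4286)(56.5714) = 266.6939.

266.69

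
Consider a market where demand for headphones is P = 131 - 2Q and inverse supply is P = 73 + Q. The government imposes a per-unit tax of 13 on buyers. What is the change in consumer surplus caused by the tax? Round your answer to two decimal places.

-148.78

Pre-tax equilibrium: 131 - 2Q = 73 + Q gives Q* = 19.3333, P* = 92.3333.
A tax on buyers shifts demand down by 13: (131 - 13) - 2Q = 73 + Q, so Q_t = 15. Buyers pay P_b = 101; sellers receive P_s = P_b - 13 = 88.
Consumers lose the trapezoid between P* and P_b out to Q_t plus the triangle from Q_t to Q*: change in CS = 225 - 373.7778 = -148.7778.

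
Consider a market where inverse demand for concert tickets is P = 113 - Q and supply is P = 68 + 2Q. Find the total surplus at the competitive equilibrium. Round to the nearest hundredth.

Setting demand equal to supply, 45 = 3Q, so Q* = 15 and P* = 98.
CS = (1/2)(15)(15) = 112.5 and PS = (1/2)(15)(30) = 225, so total surplus = 337.5.

337.50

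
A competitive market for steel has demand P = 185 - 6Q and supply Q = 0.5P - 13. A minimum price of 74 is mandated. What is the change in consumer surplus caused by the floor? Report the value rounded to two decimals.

Rewriting supply in inverse form: P = 26 + 2Q.
Without the control, 185 - 6Q = 26 + 2Q so Q* = 19.875 and P* = 65.75.
At the floor price 74, quantity demanded is (185 - 74)/6 = 18.5; demand is the short side, so Q = 18.5 trades at P = 74.
CS goes from (1/2)(19.875)(119.25) = 1185.0469 to 1026.75 (computed as (185 - 74)(18.5) - (1/2)(6)(18.5)^2), a change of -158.2969.

-158.30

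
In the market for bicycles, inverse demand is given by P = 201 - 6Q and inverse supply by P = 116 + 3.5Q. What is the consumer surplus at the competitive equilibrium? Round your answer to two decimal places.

Equilibrium: 201 - 6Q = 116 + 3.5Q, so Q* = 8.9474 and P* = 147.3158.
Consumer surplus is the triangle under demand above P*: (1/2)(8.9474)(201 - 147.3158) = (1/2)(8.9474)(53.6842) = 240.1662.

240.17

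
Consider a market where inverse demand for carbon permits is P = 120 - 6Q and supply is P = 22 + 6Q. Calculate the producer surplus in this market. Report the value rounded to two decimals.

Set 120 - 6Q = 22 + 6Q, which gives 98 = 12Q, so Q* = 8.1667 and P* = 120 - 6(8.1667) = 71.
The supply curve's price intercept is 22, so PS = (1/2)(Q*)(P* - 22) = (1/2)(8.1667)(49) = 200.0833.

200.08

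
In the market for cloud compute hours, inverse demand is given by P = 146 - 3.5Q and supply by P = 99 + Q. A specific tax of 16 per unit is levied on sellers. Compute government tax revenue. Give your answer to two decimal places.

Pre-tax equilibrium: 146 - 3.5Q = 99 + Q gives Q* = 10.4444, P* = 109.4444.
A tax on sellers shifts supply up by 16: 146 - 3.5Q = 99 + Q + 16, so Q_t = 6.8889. Buyers pay P_b = 121.8889; sellers receive P_s = P_b - 16 = 105.8889.
Revenue is the tax times quantity traded: 16 x 6.8889 = 110.2222.

110.22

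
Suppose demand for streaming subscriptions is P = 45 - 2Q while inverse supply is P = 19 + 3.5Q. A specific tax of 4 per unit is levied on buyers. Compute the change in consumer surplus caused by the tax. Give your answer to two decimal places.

Pre-tax equilibrium: 45 - 2Q = 19 + 3.5Q gives Q* = 4.7273, P* = 35.5455.
With the tax, buyers' net willingness to pay falls by 4: (45 - 4) - 2Q = 19 + 3.5Q, so Q_t = 4. Buyers pay P_b = 37; sellers receive P_s = P_b - 4 = 33.
Consumers lose the trapezoid between P* and P_b out to Q_t plus the triangle from Q_t to Q*: change in CS = 16 - 22.3471 = -6.3471.

-6.35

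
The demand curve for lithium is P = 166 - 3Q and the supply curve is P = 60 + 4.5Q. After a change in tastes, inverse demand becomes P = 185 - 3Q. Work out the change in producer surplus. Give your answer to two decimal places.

175.56

Initial equilibrium: Q_0 = 14.1333, P_0 = 123.6; CS_0 = (1/2)(14.1333)(42.4) = 299.6267, PS_0 = (1/2)(14.1333)(63.6) = 449.44.
New equilibrium: 185 - 3Q = 60 + 4.5Q gives Q_1 = 16.6667, P_1 = 135; CS_1 = 416.6667, PS_1 = 625.
Change in producer surplus = 625 - 449.44 = 175.56.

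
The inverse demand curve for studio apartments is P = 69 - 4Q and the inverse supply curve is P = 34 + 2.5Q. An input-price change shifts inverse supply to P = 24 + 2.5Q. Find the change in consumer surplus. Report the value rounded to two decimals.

Initial equilibrium: Q_0 = 5.3846, P_0 = 47.4615; CS_0 = (1/2)(5.3846)(21.5385) = 57.9882, PS_0 = (1/2)(5.3846)(13.4615) = 36.2426.
New equilibrium: 69 - 4Q = 24 + 2.5Q gives Q_1 = 6.9231, P_1 = 41.3077; CS_1 = 95.858, PS_1 = 59.9112.
Change in consumer surplus = 95.858 - 57.9882 = 37.8698.

37.87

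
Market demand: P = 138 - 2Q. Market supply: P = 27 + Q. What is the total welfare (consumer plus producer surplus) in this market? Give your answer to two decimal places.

Set 138 - 2Q = 27 + Q, which gives 111 = 3Q, so Q* = 37 and P* = 138 - 2(37) = 64.
Total surplus is the full triangle between the curves from 0 to Q*: (1/2)(37)(138 - 27) = 2053.5.

2053.50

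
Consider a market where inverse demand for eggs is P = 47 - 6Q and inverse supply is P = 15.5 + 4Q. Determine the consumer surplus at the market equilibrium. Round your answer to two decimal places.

Equilibrium: 47 - 6Q = 15.5 + 4Q, so Q* = 3.15 and P* = 28.1.
Consumer surplus is the triangle under demand above P*: (1/2)(3.15)(47 - 28.1) = (1/2)(3.15)(18.9) = 29.7675.

29.77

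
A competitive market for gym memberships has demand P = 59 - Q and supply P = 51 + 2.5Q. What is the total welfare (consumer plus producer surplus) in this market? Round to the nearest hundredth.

Equilibrium: 59 - Q = 51 + 2.5Q, so Q* = 2.2857 and P* = 56.7143.
Total surplus is the full triangle between the curves from 0 to Q*: (1/2)(2.2857)(59 - 51) = 9.1429.

9.14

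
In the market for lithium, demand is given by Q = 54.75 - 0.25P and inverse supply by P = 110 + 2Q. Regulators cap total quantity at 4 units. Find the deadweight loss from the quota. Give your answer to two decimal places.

Rewriting demand in inverse form: P = 219 - 4Q.
Unrestricted equilibrium: Q* = (219 - 110)/(4 + 2) = 18.1667.
At Q = 4 the demand price is 219 - 4(4) = 203 and the supply price is 110 + 2(4) = 118.
DWL = (1/2)(gap between curves at 4) x (Q* - 4) = (1/2)(85)(14.1667) = 602.0833.

602.08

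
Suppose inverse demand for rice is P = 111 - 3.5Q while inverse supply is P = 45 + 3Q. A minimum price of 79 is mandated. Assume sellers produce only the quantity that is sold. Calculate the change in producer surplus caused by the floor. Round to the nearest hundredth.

Free-market equilibrium: 111 - 3.5Q = 45 + 3Q gives Q* = 10.1538, P* = 75.4615.
At the floor price 79, quantity demanded is (111 - 79)/3.5 = 9.1429; demand is the short side, so Q = 9.1429 trades at P = 79.
PS goes from (1/2)(10.1538)(30.4615) = 154.6509 to 185.4694 (computed as (79 - 45)(9.1429) - (1/2)(3)(9.1429)^2), a change of 30.8185.

30.82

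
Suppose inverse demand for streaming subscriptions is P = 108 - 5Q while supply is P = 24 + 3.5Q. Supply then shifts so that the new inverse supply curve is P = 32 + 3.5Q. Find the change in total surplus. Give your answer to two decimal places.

Initial equilibrium: Q_0 = 9.8824, P_0 = 58.5882; CS_0 = (1/2)(9.8824)(49.4118) = 244.1522, PS_0 = (1/2)(9.8824)(34.5882) = 170.9066.
New equilibrium: 108 - 5Q = 32 + 3.5Q gives Q_1 = 8.9412, P_1 = 63.2941; CS_1 = 199.8616, PS_1 = 139.9031.
Change in total surplus = (199.8616 + 139.9031) - (244.1522 + 170.9066) = -75.2941.

-75.29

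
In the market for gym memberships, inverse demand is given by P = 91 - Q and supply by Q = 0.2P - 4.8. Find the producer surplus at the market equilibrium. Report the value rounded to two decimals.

Rewriting supply in inverse form: P = 24 + 5Q.
Set 91 - Q = 24 + 5Q, which gives 67 = 6Q, so Q* = 11.1667 and P* = 91 - (11.1667) = 79.8333.
The supply curve's price intercept is 24, so PS = (1/2)(Q*)(P* - 24) = (1/2)(11.1667)(55.8333) = 311.7361.

311.74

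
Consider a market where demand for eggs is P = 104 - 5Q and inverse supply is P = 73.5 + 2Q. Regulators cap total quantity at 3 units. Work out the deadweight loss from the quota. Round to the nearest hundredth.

Without the quota, 104 - 5Q = 73.5 + 2Q gives Q* = 4.3571.
At Q = 3 the demand price is 104 - 5(3) = 89 and the supply price is 73.5 + 2(3) = 79.5.
DWL = (1/2)(gap between curves at 3) x (Q* - 3) = (1/2)(9.5)(1.3571) = 6.4464.

6.45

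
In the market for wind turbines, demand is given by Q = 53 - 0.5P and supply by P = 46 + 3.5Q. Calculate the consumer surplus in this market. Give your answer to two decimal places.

Rewriting demand in inverse form: P = 106 - 2Q.
Setting demand equal to supply, 60 = 5.5Q, so Q* = 10.9091 and P* = 84.1818.
CS is the area between the demand curve and P* from 0 to Q*: (1/2)(10.9091)(21.8182) = 119.0083.

119.01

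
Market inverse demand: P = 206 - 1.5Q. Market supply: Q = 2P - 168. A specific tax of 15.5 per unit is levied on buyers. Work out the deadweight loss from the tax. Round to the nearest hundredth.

Rewriting supply in inverse form: P = 84 + 0.5Q.
Pre-tax equilibrium: 206 - 1.5Q = 84 + 0.5Q gives Q* = 61, P* = 114.5.
With the tax, buyers' net willingness to pay falls by 15.5: (206 - 15.5) - 1.5Q = 84 + 0.5Q, so Q_t = 53.25. Buyers pay P_b = 126.125; sellers receive P_s = P_b - 15.5 = 110.625.
Deadweight loss is the triangle between the curves from Q_t to Q*: (1/2)(61 - 53.25)(15.5) = 60.0625.

60.06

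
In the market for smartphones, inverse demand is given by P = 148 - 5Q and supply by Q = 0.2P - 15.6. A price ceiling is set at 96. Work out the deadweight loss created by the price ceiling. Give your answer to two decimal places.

Rewriting supply in inverse form: P = 78 + 5Q.
Free-market equilibrium: 148 - 5Q = 78 + 5Q gives Q* = 7, P* = 113.
At the ceiling price 96, quantity supplied is (96 - 78)/5 = 3.6; supply is the short side, so Q = 3.6 trades at P = 96.
At Q = 3.6 the demand price is 130 and the supply price is 96. Deadweight loss is the triangle between the curves from 3.6 to 7: (1/2)(130 - 96)(7 - 3.6) = 57.8.

57.80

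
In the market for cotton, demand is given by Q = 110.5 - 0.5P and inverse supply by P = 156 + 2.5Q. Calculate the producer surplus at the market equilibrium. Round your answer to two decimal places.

Rewriting demand in inverse form: P = 221 - 2Q.
Equilibrium: 221 - 2Q = 156 + 2.5Q, so Q* = 14.4444 and P* = 192.1111.
PS is the area between P* and the supply curve from 0 to Q*: (1/2)(14.4444)(36.1111) = 260.8025.

260.80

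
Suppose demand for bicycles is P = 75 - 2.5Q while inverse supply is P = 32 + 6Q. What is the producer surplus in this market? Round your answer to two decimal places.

Equilibrium: 75 - 2.5Q = 32 + 6Q, so Q* = 5.0588 and P* = 62.3529.
The supply curve's price intercept is 32, so PS = (1/2)(Q*)(P* - 32) = (1/2)(5.0588)(30.3529) = 76.7751.

76.78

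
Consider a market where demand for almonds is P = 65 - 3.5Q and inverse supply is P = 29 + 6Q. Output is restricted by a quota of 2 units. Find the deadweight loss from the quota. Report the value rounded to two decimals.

Without the quota, 65 - 3.5Q = 29 + 6Q gives Q* = 3.7895.
At Q = 2 the demand price is 65 - 3.5(2) = 58 and the supply price is 29 + 6(2) = 41.
DWL = (1/2)(gap between curves at 2) x (Q* - 2) = (1/2)(17)(1.7895) = 15.2105.

15.21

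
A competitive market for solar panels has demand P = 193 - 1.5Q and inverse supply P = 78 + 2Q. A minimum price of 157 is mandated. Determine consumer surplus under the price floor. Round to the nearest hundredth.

Without the control, 193 - 1.5Q = 78 + 2Q so Q* = 32.8571 and P* = 143.7143.
At P = 157, buyers demand (193 - 157)/1.5 = 24 while sellers would supply more, so the quantity traded is 24 at price 157.
CS is the triangle under demand above 157: (1/2)(24)(193 - 157) = 432.

432.00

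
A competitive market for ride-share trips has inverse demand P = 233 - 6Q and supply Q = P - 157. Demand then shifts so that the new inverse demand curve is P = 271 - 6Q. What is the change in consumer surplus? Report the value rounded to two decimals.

442.04

Rewriting supply in inverse form: P = 157 + Q.
Initial equilibrium: Q_0 = 10.8571, P_0 = 167.8571; CS_0 = (1/2)(10.8571)(65.1429) = 353.6327, PS_0 = (1/2)(10.8571)(10.8571) = 58.9388.
New equilibrium: 271 - 6Q = 157 + Q gives Q_1 = 16.2857, P_1 = 173.2857; CS_1 = 795.6735, PS_1 = 132.6122.
Change in consumer surplus = 795.6735 - 353.6327 = 442.0408.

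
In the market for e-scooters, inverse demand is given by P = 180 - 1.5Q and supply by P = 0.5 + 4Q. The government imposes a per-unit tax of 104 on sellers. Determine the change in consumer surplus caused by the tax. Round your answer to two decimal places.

-657.52

Without the tax, 180 - 1.5Q = 0.5 + 4Q so Q* = 32.6364 and P* = 131.0455.
With the tax, sellers need 104 more per unit: 180 - 1.5Q = 0.5 + 4Q + 104, so Q_t = 13.7273. Buyers pay P_b = 159.4091; sellers receive P_s = P_b - 104 = 55.4091.
CS falls from (1/2)(32.6364)(48.9545) = 798.8492 to (1/2)(13.7273)(20.5909) = 141.3285, a change of -657.5207.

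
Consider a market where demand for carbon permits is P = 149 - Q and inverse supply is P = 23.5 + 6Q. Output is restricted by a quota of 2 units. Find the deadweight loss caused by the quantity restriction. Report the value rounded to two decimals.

Unrestricted equilibrium: Q* = (149 - 23.5)/(1 + 6) = 17.9286.
At Q = 2 the demand price is 149 - (2) = 147 and the supply price is 23.5 + 6(2) = 35.5.
Deadweight loss is the triangle between the curves from 2 to 17.9286: (1/2)(147 - 35.5)(17.9286 - 2) = 888.0179.

888.02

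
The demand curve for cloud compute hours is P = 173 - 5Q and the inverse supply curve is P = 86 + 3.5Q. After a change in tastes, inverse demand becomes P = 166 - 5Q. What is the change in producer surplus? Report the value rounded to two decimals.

Initial equilibrium: Q_0 = 10.2353, P_0 = 121.8235; CS_0 = (1/2)(10.2353)(51.1765) = 261.9031, PS_0 = (1/2)(10.2353)(35.8235) = 183.3322.
New equilibrium: 166 - 5Q = 86 + 3.5Q gives Q_1 = 9.4118, P_1 = 118.9412; CS_1 = 221.4533, PS_1 = 155.0173.
Change in producer surplus = 155.0173 - 183.3322 = -28.3149.

-28.31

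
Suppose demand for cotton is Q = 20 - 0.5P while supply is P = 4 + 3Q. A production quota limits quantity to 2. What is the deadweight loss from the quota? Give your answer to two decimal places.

67.60

Rewriting demand in inverse form: P = 40 - 2Q.
Without the quota, 40 - 2Q = 4 + 3Q gives Q* = 7.2.
At Q = 2 the demand price is 40 - 2(2) = 36 and the supply price is 4 + 3(2) = 10.
DWL = (1/2)(gap between curves at 2) x (Q* - 2) = (1/2)(26)(5.2) = 67.6.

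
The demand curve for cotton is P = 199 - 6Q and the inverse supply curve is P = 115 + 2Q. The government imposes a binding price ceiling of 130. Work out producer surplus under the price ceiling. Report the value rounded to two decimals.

56.25

Without the control, 199 - 6Q = 115 + 2Q so Q* = 10.5 and P* = 136.
At P = 130, sellers supply (130 - 115)/2 = 7.5 while buyers want more, so the quantity traded is 7.5 at price 130.
PS is the triangle above supply below 130: (1/2)(7.5)(130 - 115) = 56.25.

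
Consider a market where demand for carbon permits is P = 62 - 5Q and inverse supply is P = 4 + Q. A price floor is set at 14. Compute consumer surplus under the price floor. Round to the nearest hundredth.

230.40

Free-market equilibrium: 62 - 5Q = 4 + Q gives Q* = 9.6667, P* = 13.6667.
At P = 14, buyers demand (62 - 14)/5 = 9.6 while sellers would supply more, so the quantity traded is 9.6 at price 14.
CS is the triangle under demand above 14: (1/2)(9.6)(62 - 14) = 230.4.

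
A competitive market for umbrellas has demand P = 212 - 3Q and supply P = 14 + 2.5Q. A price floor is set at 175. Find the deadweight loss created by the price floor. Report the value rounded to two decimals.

Without the control, 212 - 3Q = 14 + 2.5Q so Q* = 36 and P* = 104.
At the floor price 175, quantity demanded is (212 - 175)/3 = 12.3333; demand is the short side, so Q = 12.3333 trades at P = 175.
The lost-trades triangle has base Q* - 12.3333 = 23.6667 and height equal to the gap between the curves at Q = 12.3333, which is 175 - 44.8333 = 130.1667. DWL = (1/2)(23.6667)(130.1667) = 1540.3056.

1540.31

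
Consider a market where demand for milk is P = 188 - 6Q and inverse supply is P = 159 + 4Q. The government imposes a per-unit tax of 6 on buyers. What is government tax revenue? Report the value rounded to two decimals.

Without the tax, 188 - 6Q = 159 + 4Q so Q* = 2.9 and P* = 170.6.
A tax on buyers shifts demand down by 6: (188 - 6) - 6Q = 159 + 4Q, so Q_t = 2.3. Buyers pay P_b = 174.2; sellers receive P_s = P_b - 6 = 168.2.
Revenue is the tax times quantity traded: 6 x 2.3 = 13.8.

13.80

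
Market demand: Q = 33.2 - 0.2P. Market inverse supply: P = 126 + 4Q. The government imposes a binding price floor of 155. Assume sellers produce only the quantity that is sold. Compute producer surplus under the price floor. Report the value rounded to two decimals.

Rewriting demand in inverse form: P = 166 - 5Q.
Without the control, 166 - 5Q = 126 + 4Q so Q* = 4.4444 and P* = 143.7778.
At the floor price 155, quantity demanded is (166 - 155)/5 = 2.2; demand is the short side, so Q = 2.2 trades at P = 155.
The supply price at Q = 2.2 is 134.8. PS is the trapezoid between 155 and supply over [0, 2.2]: (1/2)[(155 - 126) + (155 - 134.8)](2.2) = 54.12.

54.12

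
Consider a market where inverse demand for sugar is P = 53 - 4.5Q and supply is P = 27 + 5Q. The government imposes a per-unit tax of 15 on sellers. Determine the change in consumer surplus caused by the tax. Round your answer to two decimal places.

Without the tax, 53 - 4.5Q = 27 + 5Q so Q* = 2.7368 and P* = 40.6842.
A tax on sellers shifts supply up by 15: 53 - 4.5Q = 27 + 5Q + 15, so Q_t = 1.1579. Buyers pay P_b = 47.7895; sellers receive P_s = P_b - 15 = 32.7895.
Consumers lose the trapezoid between P* and P_b out to Q_t plus the triangle from Q_t to Q*: change in CS = 3.0166 - 16.8532 = -13.8366.

-13.84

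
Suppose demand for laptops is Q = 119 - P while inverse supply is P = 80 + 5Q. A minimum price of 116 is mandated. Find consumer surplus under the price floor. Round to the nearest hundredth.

4.50

Rewriting demand in inverse form: P = 119 - Q.
Without the control, 119 - Q = 80 + 5Q so Q* = 6.5 and P* = 112.5.
At P = 116, buyers demand (119 - 116)/1 = 3 while sellers would supply more, so the quantity traded is 3 at price 116.
CS is the triangle under demand above 116: (1/2)(3)(119 - 116) = 4.5.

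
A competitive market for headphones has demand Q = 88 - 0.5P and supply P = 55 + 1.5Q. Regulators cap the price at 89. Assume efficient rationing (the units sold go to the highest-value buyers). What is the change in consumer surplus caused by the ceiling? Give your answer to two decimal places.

Rewriting demand in inverse form: P = 176 - 2Q.
Free-market equilibrium: 176 - 2Q = 55 + 1.5Q gives Q* = 34.5714, P* = 106.8571.
At the ceiling price 89, quantity supplied is (89 - 55)/1.5 = 22.6667; supply is the short side, so Q = 22.6667 trades at P = 89.
CS goes from (1/2)(34.5714)(69.1429) = 1195.1837 to 1458.2222 (computed as (176 - 89)(22.6667) - (1/2)(2)(22.6667)^2), a change of 263.0385.

263.04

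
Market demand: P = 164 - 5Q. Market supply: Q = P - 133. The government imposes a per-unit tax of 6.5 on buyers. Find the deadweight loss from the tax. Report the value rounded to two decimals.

3.52

Rewriting supply in inverse form: P = 133 + Q.
Without the tax, 164 - 5Q = 133 + Q so Q* = 5.1667 and P* = 138.1667.
A tax on buyers shifts demand down by 6.5: (164 - 6.5) - 5Q = 133 + Q, so Q_t = 4.0833. Buyers pay P_b = 143.5833; sellers receive P_s = P_b - 6.5 = 137.0833.
Deadweight loss is the triangle between the curves from Q_t to Q*: (1/2)(5.1667 - 4.0833)(6.5) = 3.5208.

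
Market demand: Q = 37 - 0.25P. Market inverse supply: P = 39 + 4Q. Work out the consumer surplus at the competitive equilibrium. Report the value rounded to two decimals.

371.28

Rewriting demand in inverse form: P = 148 - 4Q.
Equilibrium: 148 - 4Q = 39 + 4Q, so Q* = 13.625 and P* = 93.5.
The demand choke price is 148, so CS = (1/2)(Q*)(148 - P*) = (1/2)(13.625)(54.5) = 371.2812.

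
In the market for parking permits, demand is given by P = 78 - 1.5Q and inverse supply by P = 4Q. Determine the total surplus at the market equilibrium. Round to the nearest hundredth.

553.09

Equilibrium: 78 - 1.5Q = 4Q, so Q* = 14.1818 and P* = 56.7273.
Total surplus is the full triangle between the curves from 0 to Q*: (1/2)(14.1818)(78 - 0) = 553.0909.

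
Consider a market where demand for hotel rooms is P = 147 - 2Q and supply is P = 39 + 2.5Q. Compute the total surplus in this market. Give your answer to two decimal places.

Setting demand equal to supply, 108 = 4.5Q, so Q* = 24 and P* = 99.
Total surplus is the full triangle between the curves from 0 to Q*: (1/2)(24)(147 - 39) = 1296.

1296.00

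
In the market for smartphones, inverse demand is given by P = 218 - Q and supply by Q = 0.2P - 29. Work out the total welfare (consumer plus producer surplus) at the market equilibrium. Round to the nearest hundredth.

444.08

Rewriting supply in inverse form: P = 145 + 5Q.
Equilibrium: 218 - Q = 145 + 5Q, so Q* = 12.1667 and P* = 205.8333.
CS = (1/2)(12.1667)(12.1667) = 74.0139 and PS = (1/2)(12.1667)(60.8333) = 370.0694, so total surplus = 444.0833.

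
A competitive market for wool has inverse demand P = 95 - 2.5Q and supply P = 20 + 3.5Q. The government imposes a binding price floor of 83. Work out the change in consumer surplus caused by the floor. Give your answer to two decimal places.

Free-market equilibrium: 95 - 2.5Q = 20 + 3.5Q gives Q* = 12.5, P* = 63.75.
At P = 83, buyers demand (95 - 83)/2.5 = 4.8 while sellers would supply more, so the quantity traded is 4.8 at price 83.
CS goes from (1/2)(12.5)(31.25) = 195.3125 to 28.8 (computed as (95 - 83)(4.8) - (1/2)(2.5)(4.8)^2), a change of -166.5125.

-166.51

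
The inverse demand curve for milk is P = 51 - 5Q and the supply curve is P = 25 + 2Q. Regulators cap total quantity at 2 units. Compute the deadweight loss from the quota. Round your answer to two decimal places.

10.29

Unrestricted equilibrium: Q* = (51 - 25)/(5 + 2) = 3.7143.
At Q = 2 the demand price is 51 - 5(2) = 41 and the supply price is 25 + 2(2) = 29.
Deadweight loss is the triangle between the curves from 2 to 3.7143: (1/2)(41 - 29)(3.7143 - 2) = 10.2857.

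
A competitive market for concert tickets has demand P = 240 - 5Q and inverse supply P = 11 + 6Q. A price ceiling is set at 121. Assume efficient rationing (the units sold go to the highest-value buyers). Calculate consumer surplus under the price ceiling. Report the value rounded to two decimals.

1341.39

Free-market equilibrium: 240 - 5Q = 11 + 6Q gives Q* = 20.8182, P* = 135.9091.
At P = 121, sellers supply (121 - 11)/6 = 18.3333 while buyers want more, so the quantity traded is 18.3333 at price 121.
The demand price at Q = 18.3333 is 148.3333. CS is the trapezoid between demand and 121 over [0, 18.3333]: (1/2)[(240 - 121) + (148.3333 - 121)](18.3333) = 1341.3889.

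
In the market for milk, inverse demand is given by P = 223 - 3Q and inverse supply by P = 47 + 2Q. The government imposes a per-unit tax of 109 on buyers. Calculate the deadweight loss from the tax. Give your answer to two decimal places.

Pre-tax equilibrium: 223 - 3Q = 47 + 2Q gives Q* = 35.2, P* = 117.4.
A tax on buyers shifts demand down by 109: (223 - 109) - 3Q = 47 + 2Q, so Q_t = 13.4. Buyers pay P_b = 182.8; sellers receive P_s = P_b - 109 = 73.8.
Deadweight loss is the triangle between the curves from Q_t to Q*: (1/2)(35.2 - 13.4)(109) = 1188.1.

1188.10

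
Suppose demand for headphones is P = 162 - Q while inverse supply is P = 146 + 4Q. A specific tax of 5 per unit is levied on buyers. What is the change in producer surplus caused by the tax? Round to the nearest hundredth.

-10.80

Without the tax, 162 - Q = 146 + 4Q so Q* = 3.2 and P* = 158.8.
A tax on buyers shifts demand down by 5: (162 - 5) - Q = 146 + 4Q, so Q_t = 2.2. Buyers pay P_b = 159.8; sellers receive P_s = P_b - 5 = 154.8.
PS falls from (1/2)(3.2)(12.8) = 20.48 to (1/2)(2.2)(8.8) = 9.68, a change of -10.8.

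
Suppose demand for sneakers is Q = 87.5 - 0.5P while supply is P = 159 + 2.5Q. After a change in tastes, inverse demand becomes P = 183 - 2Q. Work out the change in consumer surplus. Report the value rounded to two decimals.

15.80

Rewriting demand in inverse form: P = 175 - 2Q.
Initial equilibrium: Q_0 = 3.5556, P_0 = 167.8889; CS_0 = (1/2)(3.5556)(7.1111) = 12.642, PS_0 = (1/2)(3.5556)(8.8889) = 15.8025.
New equilibrium: 183 - 2Q = 159 + 2.5Q gives Q_1 = 5.3333, P_1 = 172.3333; CS_1 = 28.4444, PS_1 = 35.5556.
Change in consumer surplus = 28.4444 - 12.642 = 15.8025.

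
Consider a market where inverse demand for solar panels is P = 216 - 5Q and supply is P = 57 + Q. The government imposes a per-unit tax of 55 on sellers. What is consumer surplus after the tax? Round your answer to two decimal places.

751.11

Pre-tax equilibrium: 216 - 5Q = 57 + Q gives Q* = 26.5, P* = 83.5.
With the tax, sellers need 55 more per unit: 216 - 5Q = 57 + Q + 55, so Q_t = 17.3333. Buyers pay P_b = 129.3333; sellers receive P_s = P_b - 55 = 74.3333.
Consumer surplus is the triangle under demand above P_b: (1/2)(17.3333)(216 - 129.3333) = 751.1111.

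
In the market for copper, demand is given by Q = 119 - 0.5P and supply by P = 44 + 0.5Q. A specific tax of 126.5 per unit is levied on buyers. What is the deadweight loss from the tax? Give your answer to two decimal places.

3200.45

Rewriting demand in inverse form: P = 238 - 2Q.
Without the tax, 238 - 2Q = 44 + 0.5Q so Q* = 77.6 and P* = 82.8.
A tax on buyers shifts demand down by 126.5: (238 - 126.5) - 2Q = 44 + 0.5Q, so Q_t = 27. Buyers pay P_b = 184; sellers receive P_s = P_b - 126.5 = 57.5.
The welfare triangle lost has base Q* - Q_t = 50.6 and height t = 126.5, so DWL = (1/2)(50.6)(126.5) = 3200.45.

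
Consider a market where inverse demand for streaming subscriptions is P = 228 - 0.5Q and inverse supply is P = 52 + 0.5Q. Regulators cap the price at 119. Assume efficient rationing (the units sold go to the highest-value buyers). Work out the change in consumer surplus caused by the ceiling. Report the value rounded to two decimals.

Free-market equilibrium: 228 - 0.5Q = 52 + 0.5Q gives Q* = 176, P* = 140.
At P = 119, sellers supply (119 - 52)/0.5 = 134 while buyers want more, so the quantity traded is 134 at price 119.
CS goes from (1/2)(176)(88) = 7744 to 10117 (computed as (228 - 119)(134) - (1/2)(0.5)(134)^2), a change of 2373.

2373.00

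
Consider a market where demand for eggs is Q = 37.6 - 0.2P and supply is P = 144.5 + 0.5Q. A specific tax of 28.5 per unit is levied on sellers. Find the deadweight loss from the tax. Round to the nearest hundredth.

Rewriting demand in inverse form: P = 188 - 5Q.
Without the tax, 188 - 5Q = 144.5 + 0.5Q so Q* = 7.9091 and P* = 148.4545.
With the tax, sellers need 28.5 more per unit: 188 - 5Q = 144.5 + 0.5Q + 28.5, so Q_t = 2.7273. Buyers pay P_b = 174.3636; sellers receive P_s = P_b - 28.5 = 145.8636.
Deadweight loss is the triangle between the curves from Q_t to Q*: (1/2)(7.9091 - 2.7273)(28.5) = 73.8409.

73.84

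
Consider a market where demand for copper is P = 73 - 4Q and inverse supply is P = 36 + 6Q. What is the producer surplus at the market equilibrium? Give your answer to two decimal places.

41.07

Equilibrium: 73 - 4Q = 36 + 6Q, so Q* = 3.7 and P* = 58.2.
PS is the area between P* and the supply curve from 0 to Q*: (1/2)(3.7)(22.2) = 41.07.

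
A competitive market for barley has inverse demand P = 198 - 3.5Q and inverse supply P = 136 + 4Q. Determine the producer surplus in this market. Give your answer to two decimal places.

Set 198 - 3.5Q = 136 + 4Q, which gives 62 = 7.5Q, so Q* = 8.2667 and P* = 198 - 3.5(8.2667) = 169.0667.
PS is the area between P* and the supply curve from 0 to Q*: (1/2)(8.2667)(33.0667) = 136.6756.

136.68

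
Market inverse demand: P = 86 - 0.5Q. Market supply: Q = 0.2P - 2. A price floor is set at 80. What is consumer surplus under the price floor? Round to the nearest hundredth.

Rewriting supply in inverse form: P = 10 + 5Q.
Free-market equilibrium: 86 - 0.5Q = 10 + 5Q gives Q* = 13.8182, P* = 79.0909.
At P = 80, buyers demand (86 - 80)/0.5 = 12 while sellers would supply more, so the quantity traded is 12 at price 80.
CS is the triangle under demand above 80: (1/2)(12)(86 - 80) = 36.

36.00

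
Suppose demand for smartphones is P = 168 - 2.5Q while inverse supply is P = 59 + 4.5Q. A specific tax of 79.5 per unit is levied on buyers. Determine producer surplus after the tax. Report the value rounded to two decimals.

39.96

Without the tax, 168 - 2.5Q = 59 + 4.5Q so Q* = 15.5714 and P* = 129.0714.
A tax on buyers shifts demand down by 79.5: (168 - 79.5) - 2.5Q = 59 + 4.5Q, so Q_t = 4.2143. Buyers pay P_b = 157.4643; sellers receive P_s = P_b - 79.5 = 77.9643.
PS = (1/2)(Q_t)(P_s - 59) = (1/2)(4.2143)(18.9643) = 39.9605.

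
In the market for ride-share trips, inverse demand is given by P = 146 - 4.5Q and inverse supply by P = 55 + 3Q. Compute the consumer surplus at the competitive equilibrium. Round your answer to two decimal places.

Setting demand equal to supply, 91 = 7.5Q, so Q* = 12.1333 and P* = 91.4.
Consumer surplus is the triangle under demand above P*: (1/2)(12.1333)(146 - 91.4) = (1/2)(12.1333)(54.6) = 331.24.

331.24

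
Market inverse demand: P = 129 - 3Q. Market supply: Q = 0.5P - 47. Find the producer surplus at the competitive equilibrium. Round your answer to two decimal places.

49.00

Rewriting supply in inverse form: P = 94 + 2Q.
Set 129 - 3Q = 94 + 2Q, which gives 35 = 5Q, so Q* = 7 and P* = 129 - 3(7) = 108.
The supply curve's price intercept is 94, so PS = (1/2)(Q*)(P* - 94) = (1/2)(7)(14) = 49.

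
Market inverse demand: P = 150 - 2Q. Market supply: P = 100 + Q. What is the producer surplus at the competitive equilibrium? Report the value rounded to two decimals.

Equilibrium: 150 - 2Q = 100 + Q, so Q* = 16.6667 and P* = 116.6667.
The supply curve's price intercept is 100, so PS = (1/2)(Q*)(P* - 100) = (1/2)(16.6667)(16.6667) = 138.8889.

138.89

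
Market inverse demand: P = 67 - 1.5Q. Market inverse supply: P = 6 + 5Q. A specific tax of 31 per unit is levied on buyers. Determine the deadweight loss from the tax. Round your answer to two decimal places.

Without the tax, 67 - 1.5Q = 6 + 5Q so Q* = 9.3846 and P* = 52.9231.
A tax on buyers shifts demand down by 31: (67 - 31) - 1.5Q = 6 + 5Q, so Q_t = 4.6154. Buyers pay P_b = 60.0769; sellers receive P_s = P_b - 31 = 29.0769.
The welfare triangle lost has base Q* - Q_t = 4.7692 and height t = 31, so DWL = (1/2)(4.7692)(31) = 73.9231.

73.92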